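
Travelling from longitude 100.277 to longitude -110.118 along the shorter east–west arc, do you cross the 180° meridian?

Naïve |-110.118 − 100.277| = 210.395° > 180°, so the shorter arc goes the other way round — across 180°.
Signed shortest Δλ = ((-110.118 − 100.277 + 180) mod 360) − 180 = 149.605°.
Going east by 149.605° from +100.277° passes through 180° before reaching -110.118°.

Yes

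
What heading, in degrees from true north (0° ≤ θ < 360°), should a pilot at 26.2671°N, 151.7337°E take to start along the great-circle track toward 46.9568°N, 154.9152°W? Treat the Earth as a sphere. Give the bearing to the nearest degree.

Δλ = -154.9152 − 151.7337 = -306.6489°; wrapped into (−180°, 180°]: 53.3511°.
θ = atan2( sin Δλ · cos φ₂ , cos φ₁ · sin φ₂ − sin φ₁ · cos φ₂ · cos Δλ )
  = atan2(0.54762, 0.47507) = 49.058° → normalised to [0°, 360°): 49.058°.

49°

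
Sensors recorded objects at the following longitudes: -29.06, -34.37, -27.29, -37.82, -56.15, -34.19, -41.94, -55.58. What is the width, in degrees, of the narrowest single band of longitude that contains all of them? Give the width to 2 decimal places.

Sort the longitudes: -56.15°, -55.58°, -41.94°, -37.82°, -34.37°, -34.19°, -29.06°, -27.29°.
Eastward gaps between consecutive values (wrapping around): 0.57°, 13.64°, 4.12°, 3.45°, 0.18°, 5.13°, 1.77°, 331.14°.
Largest gap = 331.14° ⇒ minimal covering band is its complement: 360° − 331.14° = 28.86°.
Band runs from -56.15° eastward to -27.29°.

28.86°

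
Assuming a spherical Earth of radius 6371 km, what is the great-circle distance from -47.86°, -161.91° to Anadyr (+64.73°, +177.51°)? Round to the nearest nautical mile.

6828 nmi

Δλ = 177.51 − -161.91 = 339.42°; wrapped into (−180°, 180°]: -20.58°.
Δφ = 64.73 − -47.86 = 112.59°.
a = sin²(Δφ/2) + cos φ₁ · cos φ₂ · sin²(Δλ/2) = 0.701206.
c = 2·atan2(√a, √(1−a)) = 1.98495 rad → d = 6371·c ≈ 12646.10 km ≈ 6828.35 nmi.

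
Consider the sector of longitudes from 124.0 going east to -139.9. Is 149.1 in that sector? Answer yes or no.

Yes

Band width going east from +124.0° to -139.9°: ((-139.9 − 124.0) mod 360) = 96.1°.
Offset of +149.1° east of the west edge: ((149.1 − 124.0) mod 360) = 25.1°.
25.1° ≤ 96.1° ⇒ inside.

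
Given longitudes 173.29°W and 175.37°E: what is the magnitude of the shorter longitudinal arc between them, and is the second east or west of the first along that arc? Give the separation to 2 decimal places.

11.34° west

Raw difference: 175.37 − -173.29 = 348.66°.
Normalise into (−180°, 180°]: 348.66° − 360° = -11.34°.
Negative ⇒ the second point lies to the west; separation 11.34°.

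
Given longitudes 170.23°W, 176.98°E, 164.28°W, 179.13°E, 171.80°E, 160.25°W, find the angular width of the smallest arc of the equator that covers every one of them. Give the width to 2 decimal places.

27.95°

Sort the longitudes: -170.23°, -164.28°, -160.25°, +171.80°, +176.98°, +179.13°.
Eastward gaps between consecutive values (wrapping around): 5.95°, 4.03°, 332.05°, 5.18°, 2.15°, 10.64°.
Largest gap = 332.05° ⇒ minimal covering band is its complement: 360° − 332.05° = 27.95°.
Band runs from +171.80° eastward to -160.25°, crossing the antimeridian.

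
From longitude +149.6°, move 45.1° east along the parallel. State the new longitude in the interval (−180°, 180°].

Start at +149.6°; shift +45.1° → +194.7°.
+194.7° lies outside (−180°, 180°]; subtract 360° → -165.3°.

-165.3°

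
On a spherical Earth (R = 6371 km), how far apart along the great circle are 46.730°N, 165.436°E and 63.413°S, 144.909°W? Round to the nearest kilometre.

12999 km

Δλ = -144.909 − 165.436 = -310.345°; wrapped into (−180°, 180°]: 49.655°.
Δφ = -63.413 − 46.730 = -110.143°.
a = sin²(Δφ/2) + cos φ₁ · cos φ₂ · sin²(Δλ/2) = 0.726268.
c = 2·atan2(√a, √(1−a)) = 2.04040 rad → d = 6371·c ≈ 12999.41 km.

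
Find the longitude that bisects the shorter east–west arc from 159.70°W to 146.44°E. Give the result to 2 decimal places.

173.37°E

Signed shortest Δλ from -159.70° to +146.44° is -53.86°.
Midpoint longitude = -159.70° + (-53.86°)/2 = -159.70° − 26.93° = -186.63°.
Normalise into (−180°, 180°]: +173.37°.
(The naïve average (-159.70 + +146.44)/2 = -6.63° is on the wrong side of the globe.)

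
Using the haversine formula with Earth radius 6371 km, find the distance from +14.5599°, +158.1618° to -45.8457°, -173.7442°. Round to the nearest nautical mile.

Δλ = -173.7442 − 158.1618 = -331.9060°; wrapped into (−180°, 180°]: 28.0940°.
Δφ = -45.8457 − 14.5599 = -60.4056°.
a = sin²(Δφ/2) + cos φ₁ · cos φ₂ · sin²(Δλ/2) = 0.292791.
c = 2·atan2(√a, √(1−a)) = 1.14349 rad → d = 6371·c ≈ 7285.20 km ≈ 3933.69 nmi.

3934 nmi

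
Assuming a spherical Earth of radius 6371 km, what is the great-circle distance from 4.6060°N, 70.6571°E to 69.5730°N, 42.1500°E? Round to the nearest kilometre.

7518 km

Δλ = 42.1500 − 70.6571 = -28.5071°.
Δφ = 69.5730 − 4.6060 = 64.9670°.
a = sin²(Δφ/2) + cos φ₁ · cos φ₂ · sin²(Δλ/2) = 0.309519.
c = 2·atan2(√a, √(1−a)) = 1.17996 rad → d = 6371·c ≈ 7517.53 km.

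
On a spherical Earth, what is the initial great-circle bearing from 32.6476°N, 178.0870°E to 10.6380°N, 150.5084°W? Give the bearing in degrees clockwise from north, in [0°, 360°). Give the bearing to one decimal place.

120.1°

Δλ = -150.5084 − 178.0870 = -328.5954°; wrapped into (−180°, 180°]: 31.4046°.
θ = atan2( sin Δλ · cos φ₂ , cos φ₁ · sin φ₂ − sin φ₁ · cos φ₂ · cos Δλ )
  = atan2(0.51212, -0.29709) = 120.119° → normalised to [0°, 360°): 120.119°.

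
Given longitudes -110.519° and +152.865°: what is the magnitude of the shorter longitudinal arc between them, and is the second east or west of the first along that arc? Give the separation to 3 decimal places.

Raw difference: 152.865 − -110.519 = 263.384°.
Normalise into (−180°, 180°]: 263.384° − 360° = -96.616°.
Negative ⇒ the second point lies to the west; separation 96.616°.

96.616° west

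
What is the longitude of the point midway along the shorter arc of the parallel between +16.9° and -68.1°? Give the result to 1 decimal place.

-25.6°

Signed shortest Δλ from +16.9° to -68.1° is -85.0°.
Midpoint longitude = +16.9° + (-85.0°)/2 = +16.9° − 42.5° = -25.6°.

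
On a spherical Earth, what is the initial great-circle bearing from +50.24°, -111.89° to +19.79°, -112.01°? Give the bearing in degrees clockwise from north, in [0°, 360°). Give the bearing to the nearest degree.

180°

Δλ = -112.01 − -111.89 = -0.12°.
θ = atan2( sin Δλ · cos φ₂ , cos φ₁ · sin φ₂ − sin φ₁ · cos φ₂ · cos Δλ )
  = atan2(-0.00197, -0.50678) = -179.777° → normalised to [0°, 360°): 180.223°.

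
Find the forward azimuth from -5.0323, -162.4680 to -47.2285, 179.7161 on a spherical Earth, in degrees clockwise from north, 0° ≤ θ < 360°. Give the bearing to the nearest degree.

197°

Δλ = 179.7161 − -162.4680 = 342.1841°; wrapped into (−180°, 180°]: -17.8159°.
θ = atan2( sin Δλ · cos φ₂ , cos φ₁ · sin φ₂ − sin φ₁ · cos φ₂ · cos Δλ )
  = atan2(-0.20777, -0.67453) = -162.880° → normalised to [0°, 360°): 197.120°.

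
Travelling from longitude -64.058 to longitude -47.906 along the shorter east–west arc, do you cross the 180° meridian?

No

Signed shortest Δλ = ((-47.906 − -64.058 + 180) mod 360) − 180 = 16.152°.
Going east by 16.152° from -64.058° reaches -47.906° without touching 180°.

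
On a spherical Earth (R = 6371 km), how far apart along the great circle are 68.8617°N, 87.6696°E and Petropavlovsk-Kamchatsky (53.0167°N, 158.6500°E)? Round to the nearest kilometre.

3929 km

Δλ = 158.6500 − 87.6696 = 70.9804°.
Δφ = 53.0167 − 68.8617 = -15.8450°.
a = sin²(Δφ/2) + cos φ₁ · cos φ₂ · sin²(Δλ/2) = 0.092120.
c = 2·atan2(√a, √(1−a)) = 0.61675 rad → d = 6371·c ≈ 3929.33 km.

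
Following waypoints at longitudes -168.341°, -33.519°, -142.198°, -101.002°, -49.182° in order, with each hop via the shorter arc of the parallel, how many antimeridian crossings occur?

0

Leg 1: -168.341° → -33.519°, shortest Δλ = 134.822° (east) — does not cross 180°.
Leg 2: -33.519° → -142.198°, shortest Δλ = -108.679° (west) — does not cross 180°.
Leg 3: -142.198° → -101.002°, shortest Δλ = 41.196° (east) — does not cross 180°.
Leg 4: -101.002° → -49.182°, shortest Δλ = 51.82° (east) — does not cross 180°.
Total crossings: 0.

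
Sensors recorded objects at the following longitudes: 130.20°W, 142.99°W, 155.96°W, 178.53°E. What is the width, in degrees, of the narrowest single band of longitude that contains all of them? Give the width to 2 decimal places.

Sort the longitudes: -155.96°, -142.99°, -130.20°, +178.53°.
Eastward gaps between consecutive values (wrapping around): 12.97°, 12.79°, 308.73°, 25.51°.
Largest gap = 308.73° ⇒ minimal covering band is its complement: 360° − 308.73° = 51.27°.
Band runs from +178.53° eastward to -130.20°, crossing the antimeridian.

51.27°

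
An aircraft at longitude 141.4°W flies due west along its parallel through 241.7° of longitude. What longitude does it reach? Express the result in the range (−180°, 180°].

23.1°W

Start at -141.4°; shift −241.7° → -383.1°.
-383.1° lies outside (−180°, 180°]; add 360° → -23.1°.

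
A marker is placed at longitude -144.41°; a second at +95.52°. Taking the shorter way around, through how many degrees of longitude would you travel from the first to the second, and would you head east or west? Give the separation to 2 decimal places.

120.07° west

Raw difference: 95.52 − -144.41 = 239.93°.
Normalise into (−180°, 180°]: 239.93° − 360° = -120.07°.
Negative ⇒ the second point lies to the west; separation 120.07°.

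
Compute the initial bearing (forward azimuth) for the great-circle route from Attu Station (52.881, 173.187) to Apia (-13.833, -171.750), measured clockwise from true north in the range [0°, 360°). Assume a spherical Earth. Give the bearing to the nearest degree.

164°

Δλ = -171.750 − 173.187 = -344.937°; wrapped into (−180°, 180°]: 15.063°.
θ = atan2( sin Δλ · cos φ₂ , cos φ₁ · sin φ₂ − sin φ₁ · cos φ₂ · cos Δλ )
  = atan2(0.25234, -0.89194) = 164.203° → normalised to [0°, 360°): 164.203°.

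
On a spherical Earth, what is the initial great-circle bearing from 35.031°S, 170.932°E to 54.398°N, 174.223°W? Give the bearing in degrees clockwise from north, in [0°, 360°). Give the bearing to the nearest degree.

9°

Δλ = -174.223 − 170.932 = -345.155°; wrapped into (−180°, 180°]: 14.845°.
θ = atan2( sin Δλ · cos φ₂ , cos φ₁ · sin φ₂ − sin φ₁ · cos φ₂ · cos Δλ )
  = atan2(0.14915, 0.98880) = 8.578° → normalised to [0°, 360°): 8.578°.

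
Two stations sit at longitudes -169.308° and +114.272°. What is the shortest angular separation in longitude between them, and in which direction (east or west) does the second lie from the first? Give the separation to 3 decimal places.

Raw difference: 114.272 − -169.308 = 283.58°.
Normalise into (−180°, 180°]: 283.58° − 360° = -76.42°.
Negative ⇒ the second point lies to the west; separation 76.420°.

76.420° west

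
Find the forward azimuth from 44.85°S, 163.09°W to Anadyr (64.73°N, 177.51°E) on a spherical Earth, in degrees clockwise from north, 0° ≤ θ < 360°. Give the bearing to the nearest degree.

351°

Δλ = 177.51 − -163.09 = 340.60°; wrapped into (−180°, 180°]: -19.40°.
θ = atan2( sin Δλ · cos φ₂ , cos φ₁ · sin φ₂ − sin φ₁ · cos φ₂ · cos Δλ )
  = atan2(-0.14179, 0.92508) = -8.714° → normalised to [0°, 360°): 351.286°.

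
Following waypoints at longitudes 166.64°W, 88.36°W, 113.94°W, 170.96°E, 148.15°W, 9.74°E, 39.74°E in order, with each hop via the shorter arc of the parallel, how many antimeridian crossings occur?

2

Leg 1: -166.64° → -88.36°, shortest Δλ = 78.28° (east) — does not cross 180°.
Leg 2: -88.36° → -113.94°, shortest Δλ = -25.58° (west) — does not cross 180°.
Leg 3: -113.94° → +170.96°, shortest Δλ = -75.1° (west) — crosses 180°.
Leg 4: +170.96° → -148.15°, shortest Δλ = 40.89° (east) — crosses 180°.
Leg 5: -148.15° → +9.74°, shortest Δλ = 157.89° (east) — does not cross 180°.
Leg 6: +9.74° → +39.74°, shortest Δλ = 30.0° (east) — does not cross 180°.
Total crossings: 2.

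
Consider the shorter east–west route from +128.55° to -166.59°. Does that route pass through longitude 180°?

Yes

Naïve |-166.59 − 128.55| = 295.14° > 180°, so the shorter arc goes the other way round — across 180°.
Signed shortest Δλ = ((-166.59 − 128.55 + 180) mod 360) − 180 = 64.86°.
Going east by 64.86° from +128.55° passes through 180° before reaching -166.59°.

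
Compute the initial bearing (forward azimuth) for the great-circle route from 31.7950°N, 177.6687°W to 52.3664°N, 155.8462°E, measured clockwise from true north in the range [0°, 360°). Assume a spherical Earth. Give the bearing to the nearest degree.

Δλ = 155.8462 − -177.6687 = 333.5149°; wrapped into (−180°, 180°]: -26.4851°.
θ = atan2( sin Δλ · cos φ₂ , cos φ₁ · sin φ₂ − sin φ₁ · cos φ₂ · cos Δλ )
  = atan2(-0.27231, 0.38514) = -35.262° → normalised to [0°, 360°): 324.738°.

325°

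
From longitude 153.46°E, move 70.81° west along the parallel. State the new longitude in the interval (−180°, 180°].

82.65°E

Start at +153.46°; shift −70.81° → +82.65°.
+82.65° already lies in (−180°, 180°].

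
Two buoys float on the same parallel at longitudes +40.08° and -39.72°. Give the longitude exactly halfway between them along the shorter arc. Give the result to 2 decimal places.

+0.18°

Signed shortest Δλ from +40.08° to -39.72° is -79.80°.
Midpoint longitude = +40.08° + (-79.80°)/2 = +40.08° − 39.90° = +0.18°.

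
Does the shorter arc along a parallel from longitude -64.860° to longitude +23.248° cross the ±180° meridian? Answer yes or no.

Signed shortest Δλ = ((23.248 − -64.860 + 180) mod 360) − 180 = 88.108°.
Going east by 88.108° from -64.860° reaches +23.248° without touching 180°.

No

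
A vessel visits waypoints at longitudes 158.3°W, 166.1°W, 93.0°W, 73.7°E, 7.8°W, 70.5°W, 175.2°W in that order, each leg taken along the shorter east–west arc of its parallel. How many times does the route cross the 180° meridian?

0

Leg 1: -158.3° → -166.1°, shortest Δλ = -7.8° (west) — does not cross 180°.
Leg 2: -166.1° → -93.0°, shortest Δλ = 73.1° (east) — does not cross 180°.
Leg 3: -93.0° → +73.7°, shortest Δλ = 166.7° (east) — does not cross 180°.
Leg 4: +73.7° → -7.8°, shortest Δλ = -81.5° (west) — does not cross 180°.
Leg 5: -7.8° → -70.5°, shortest Δλ = -62.7° (west) — does not cross 180°.
Leg 6: -70.5° → -175.2°, shortest Δλ = -104.7° (west) — does not cross 180°.
Total crossings: 0.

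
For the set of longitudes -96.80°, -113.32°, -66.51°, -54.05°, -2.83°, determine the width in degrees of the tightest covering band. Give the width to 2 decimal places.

Sort the longitudes: -113.32°, -96.80°, -66.51°, -54.05°, -2.83°.
Eastward gaps between consecutive values (wrapping around): 16.52°, 30.29°, 12.46°, 51.22°, 249.51°.
Largest gap = 249.51° ⇒ minimal covering band is its complement: 360° − 249.51° = 110.49°.
Band runs from -113.32° eastward to -2.83°.

110.49°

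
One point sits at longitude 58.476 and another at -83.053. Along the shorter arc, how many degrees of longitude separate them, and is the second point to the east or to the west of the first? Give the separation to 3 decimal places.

Raw difference: -83.053 − 58.476 = -141.529°.
Normalise into (−180°, 180°]: -141.529° stays -141.529°.
Negative ⇒ the second point lies to the west; separation 141.529°.

141.529° west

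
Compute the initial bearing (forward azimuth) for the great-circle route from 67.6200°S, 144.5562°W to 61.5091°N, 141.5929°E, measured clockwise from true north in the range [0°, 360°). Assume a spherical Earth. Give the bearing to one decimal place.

314.9°

Δλ = 141.5929 − -144.5562 = 286.1491°; wrapped into (−180°, 180°]: -73.8509°.
θ = atan2( sin Δλ · cos φ₂ , cos φ₁ · sin φ₂ − sin φ₁ · cos φ₂ · cos Δλ )
  = atan2(-0.45820, 0.45732) = -45.055° → normalised to [0°, 360°): 314.945°.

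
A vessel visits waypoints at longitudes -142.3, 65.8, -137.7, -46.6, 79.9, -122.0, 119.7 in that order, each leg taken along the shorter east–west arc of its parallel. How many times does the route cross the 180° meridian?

Leg 1: -142.3° → +65.8°, shortest Δλ = -151.9° (west) — crosses 180°.
Leg 2: +65.8° → -137.7°, shortest Δλ = 156.5° (east) — crosses 180°.
Leg 3: -137.7° → -46.6°, shortest Δλ = 91.1° (east) — does not cross 180°.
Leg 4: -46.6° → +79.9°, shortest Δλ = 126.5° (east) — does not cross 180°.
Leg 5: +79.9° → -122.0°, shortest Δλ = 158.1° (east) — crosses 180°.
Leg 6: -122.0° → +119.7°, shortest Δλ = -118.3° (west) — crosses 180°.
Total crossings: 4.

4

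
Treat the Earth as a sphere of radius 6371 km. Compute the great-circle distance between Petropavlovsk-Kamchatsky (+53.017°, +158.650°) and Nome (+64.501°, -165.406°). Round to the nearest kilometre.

Δλ = -165.406 − 158.650 = -324.056°; wrapped into (−180°, 180°]: 35.944°.
Δφ = 64.501 − 53.017 = 11.484°.
a = sin²(Δφ/2) + cos φ₁ · cos φ₂ · sin²(Δλ/2) = 0.034666.
c = 2·atan2(√a, √(1−a)) = 0.37456 rad → d = 6371·c ≈ 2386.32 km.

2386 km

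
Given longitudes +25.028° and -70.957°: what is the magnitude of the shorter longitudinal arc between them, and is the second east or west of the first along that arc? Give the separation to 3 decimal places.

95.985° west

Raw difference: -70.957 − 25.028 = -95.985°.
Normalise into (−180°, 180°]: -95.985° stays -95.985°.
Negative ⇒ the second point lies to the west; separation 95.985°.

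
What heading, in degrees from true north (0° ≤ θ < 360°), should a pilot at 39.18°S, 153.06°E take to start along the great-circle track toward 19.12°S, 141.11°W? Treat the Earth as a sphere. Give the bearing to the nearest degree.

91°

Δλ = -141.11 − 153.06 = -294.17°; wrapped into (−180°, 180°]: 65.83°.
θ = atan2( sin Δλ · cos φ₂ , cos φ₁ · sin φ₂ − sin φ₁ · cos φ₂ · cos Δλ )
  = atan2(0.86201, -0.00950) = 90.632° → normalised to [0°, 360°): 90.632°.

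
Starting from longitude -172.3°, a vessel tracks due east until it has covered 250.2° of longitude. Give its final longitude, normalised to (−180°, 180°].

+77.9°

Start at -172.3°; shift +250.2° → +77.9°.
+77.9° already lies in (−180°, 180°].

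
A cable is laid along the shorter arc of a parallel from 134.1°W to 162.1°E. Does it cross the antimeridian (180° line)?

Yes

Naïve |162.1 − -134.1| = 296.2° > 180°, so the shorter arc goes the other way round — across 180°.
Signed shortest Δλ = ((162.1 − -134.1 + 180) mod 360) − 180 = -63.8°.
Going west by 63.8° from -134.1° passes through 180° before reaching +162.1°.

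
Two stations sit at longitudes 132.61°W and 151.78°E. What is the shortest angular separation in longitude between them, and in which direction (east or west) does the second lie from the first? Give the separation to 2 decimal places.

Raw difference: 151.78 − -132.61 = 284.39°.
Normalise into (−180°, 180°]: 284.39° − 360° = -75.61°.
Negative ⇒ the second point lies to the west; separation 75.61°.

75.61° west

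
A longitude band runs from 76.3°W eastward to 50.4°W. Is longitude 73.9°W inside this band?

Yes

Band width going east from -76.3° to -50.4°: ((-50.4 − -76.3) mod 360) = 25.9°.
Offset of -73.9° east of the west edge: ((-73.9 − -76.3) mod 360) = 2.4°.
2.4° ≤ 25.9° ⇒ inside.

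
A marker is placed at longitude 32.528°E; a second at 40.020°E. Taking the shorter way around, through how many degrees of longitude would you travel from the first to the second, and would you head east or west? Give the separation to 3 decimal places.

7.492° east

Raw difference: 40.020 − 32.528 = 7.492°.
Normalise into (−180°, 180°]: 7.492° stays 7.492°.
Positive ⇒ the second point lies to the east; separation 7.492°.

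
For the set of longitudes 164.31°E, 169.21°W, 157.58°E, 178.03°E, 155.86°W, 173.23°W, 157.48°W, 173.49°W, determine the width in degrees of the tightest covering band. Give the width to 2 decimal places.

46.56°

Sort the longitudes: -173.49°, -173.23°, -169.21°, -157.48°, -155.86°, +157.58°, +164.31°, +178.03°.
Eastward gaps between consecutive values (wrapping around): 0.26°, 4.02°, 11.73°, 1.62°, 313.44°, 6.73°, 13.72°, 8.48°.
Largest gap = 313.44° ⇒ minimal covering band is its complement: 360° − 313.44° = 46.56°.
Band runs from +157.58° eastward to -155.86°, crossing the antimeridian.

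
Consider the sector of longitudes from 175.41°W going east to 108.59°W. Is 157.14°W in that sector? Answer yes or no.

Yes

Band width going east from -175.41° to -108.59°: ((-108.59 − -175.41) mod 360) = 66.82°.
Offset of -157.14° east of the west edge: ((-157.14 − -175.41) mod 360) = 18.27°.
18.27° ≤ 66.82° ⇒ inside.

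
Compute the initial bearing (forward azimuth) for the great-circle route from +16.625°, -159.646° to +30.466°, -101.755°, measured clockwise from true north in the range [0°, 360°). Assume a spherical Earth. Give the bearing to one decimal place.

Δλ = -101.755 − -159.646 = 57.891°.
θ = atan2( sin Δλ · cos φ₂ , cos φ₁ · sin φ₂ − sin φ₁ · cos φ₂ · cos Δλ )
  = atan2(0.73009, 0.35475) = 64.085° → normalised to [0°, 360°): 64.085°.

64.1°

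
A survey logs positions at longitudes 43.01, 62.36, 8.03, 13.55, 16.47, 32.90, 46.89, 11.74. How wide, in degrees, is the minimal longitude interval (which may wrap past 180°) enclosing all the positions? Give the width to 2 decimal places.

Sort the longitudes: +8.03°, +11.74°, +13.55°, +16.47°, +32.90°, +43.01°, +46.89°, +62.36°.
Eastward gaps between consecutive values (wrapping around): 3.71°, 1.81°, 2.92°, 16.43°, 10.11°, 3.88°, 15.47°, 305.67°.
Largest gap = 305.67° ⇒ minimal covering band is its complement: 360° − 305.67° = 54.33°.
Band runs from +8.03° eastward to +62.36°.

54.33°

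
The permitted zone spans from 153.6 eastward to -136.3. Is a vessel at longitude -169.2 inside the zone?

Yes

Band width going east from +153.6° to -136.3°: ((-136.3 − 153.6) mod 360) = 70.1°.
Offset of -169.2° east of the west edge: ((-169.2 − 153.6) mod 360) = 37.2°.
37.2° ≤ 70.1° ⇒ inside.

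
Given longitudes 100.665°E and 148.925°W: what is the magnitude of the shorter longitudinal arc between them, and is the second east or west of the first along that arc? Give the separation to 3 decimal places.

110.410° east

Raw difference: -148.925 − 100.665 = -249.59°.
Normalise into (−180°, 180°]: -249.59° + 360° = 110.41°.
Positive ⇒ the second point lies to the east; separation 110.410°.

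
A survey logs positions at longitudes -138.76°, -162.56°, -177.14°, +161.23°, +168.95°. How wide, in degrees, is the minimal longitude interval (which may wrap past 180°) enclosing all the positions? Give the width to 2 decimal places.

Sort the longitudes: -177.14°, -162.56°, -138.76°, +161.23°, +168.95°.
Eastward gaps between consecutive values (wrapping around): 14.58°, 23.80°, 299.99°, 7.72°, 13.91°.
Largest gap = 299.99° ⇒ minimal covering band is its complement: 360° − 299.99° = 60.01°.
Band runs from +161.23° eastward to -138.76°, crossing the antimeridian.

60.01°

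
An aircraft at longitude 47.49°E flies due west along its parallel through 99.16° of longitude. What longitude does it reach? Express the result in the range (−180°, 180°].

Start at +47.49°; shift −99.16° → -51.67°.
-51.67° already lies in (−180°, 180°].

51.67°W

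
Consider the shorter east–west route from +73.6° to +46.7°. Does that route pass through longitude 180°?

Signed shortest Δλ = ((46.7 − 73.6 + 180) mod 360) − 180 = -26.9°.
Going west by 26.9° from +73.6° reaches +46.7° without touching 180°.

No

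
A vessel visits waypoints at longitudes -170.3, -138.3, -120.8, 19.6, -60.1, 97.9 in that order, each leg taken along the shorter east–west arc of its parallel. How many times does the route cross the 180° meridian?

Leg 1: -170.3° → -138.3°, shortest Δλ = 32.0° (east) — does not cross 180°.
Leg 2: -138.3° → -120.8°, shortest Δλ = 17.5° (east) — does not cross 180°.
Leg 3: -120.8° → +19.6°, shortest Δλ = 140.4° (east) — does not cross 180°.
Leg 4: +19.6° → -60.1°, shortest Δλ = -79.7° (west) — does not cross 180°.
Leg 5: -60.1° → +97.9°, shortest Δλ = 158.0° (east) — does not cross 180°.
Total crossings: 0.

0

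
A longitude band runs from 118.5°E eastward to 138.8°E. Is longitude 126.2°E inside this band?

Band width going east from +118.5° to +138.8°: ((138.8 − 118.5) mod 360) = 20.3°.
Offset of +126.2° east of the west edge: ((126.2 − 118.5) mod 360) = 7.7°.
7.7° ≤ 20.3° ⇒ inside.

Yes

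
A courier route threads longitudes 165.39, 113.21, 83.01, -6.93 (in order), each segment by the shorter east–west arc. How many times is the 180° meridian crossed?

Leg 1: +165.39° → +113.21°, shortest Δλ = -52.18° (west) — does not cross 180°.
Leg 2: +113.21° → +83.01°, shortest Δλ = -30.2° (west) — does not cross 180°.
Leg 3: +83.01° → -6.93°, shortest Δλ = -89.94° (west) — does not cross 180°.
Total crossings: 0.

0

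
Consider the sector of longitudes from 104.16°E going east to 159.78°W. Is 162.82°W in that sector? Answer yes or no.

Yes

Band width going east from +104.16° to -159.78°: ((-159.78 − 104.16) mod 360) = 96.06°.
Offset of -162.82° east of the west edge: ((-162.82 − 104.16) mod 360) = 93.02°.
93.02° ≤ 96.06° ⇒ inside.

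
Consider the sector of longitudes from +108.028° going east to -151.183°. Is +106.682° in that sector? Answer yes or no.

Band width going east from +108.028° to -151.183°: ((-151.183 − 108.028) mod 360) = 100.789°.
Offset of +106.682° east of the west edge: ((106.682 − 108.028) mod 360) = 358.654°.
358.654° > 100.789° ⇒ outside.

No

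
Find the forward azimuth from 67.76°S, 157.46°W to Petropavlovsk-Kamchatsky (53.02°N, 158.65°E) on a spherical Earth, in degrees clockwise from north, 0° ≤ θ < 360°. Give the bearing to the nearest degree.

329°

Δλ = 158.65 − -157.46 = 316.11°; wrapped into (−180°, 180°]: -43.89°.
θ = atan2( sin Δλ · cos φ₂ , cos φ₁ · sin φ₂ − sin φ₁ · cos φ₂ · cos Δλ )
  = atan2(-0.41703, 0.70361) = -30.655° → normalised to [0°, 360°): 329.345°.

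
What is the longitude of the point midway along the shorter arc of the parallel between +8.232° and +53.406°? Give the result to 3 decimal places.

Signed shortest Δλ from +8.232° to +53.406° is +45.174°.
Midpoint longitude = +8.232° + (+45.174°)/2 = +8.232° + 22.587° = +30.819°.

+30.819°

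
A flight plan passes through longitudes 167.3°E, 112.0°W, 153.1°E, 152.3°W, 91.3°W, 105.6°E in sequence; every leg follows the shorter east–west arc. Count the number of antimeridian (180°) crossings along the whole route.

4

Leg 1: +167.3° → -112.0°, shortest Δλ = 80.7° (east) — crosses 180°.
Leg 2: -112.0° → +153.1°, shortest Δλ = -94.9° (west) — crosses 180°.
Leg 3: +153.1° → -152.3°, shortest Δλ = 54.6° (east) — crosses 180°.
Leg 4: -152.3° → -91.3°, shortest Δλ = 61.0° (east) — does not cross 180°.
Leg 5: -91.3° → +105.6°, shortest Δλ = -163.1° (west) — crosses 180°.
Total crossings: 4.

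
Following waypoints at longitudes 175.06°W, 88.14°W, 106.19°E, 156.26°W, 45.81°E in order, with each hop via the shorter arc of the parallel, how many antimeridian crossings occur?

Leg 1: -175.06° → -88.14°, shortest Δλ = 86.92° (east) — does not cross 180°.
Leg 2: -88.14° → +106.19°, shortest Δλ = -165.67° (west) — crosses 180°.
Leg 3: +106.19° → -156.26°, shortest Δλ = 97.55° (east) — crosses 180°.
Leg 4: -156.26° → +45.81°, shortest Δλ = -157.93° (west) — crosses 180°.
Total crossings: 3.

3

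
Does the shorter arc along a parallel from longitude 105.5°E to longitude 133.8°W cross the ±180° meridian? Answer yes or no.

Yes

Naïve |-133.8 − 105.5| = 239.3° > 180°, so the shorter arc goes the other way round — across 180°.
Signed shortest Δλ = ((-133.8 − 105.5 + 180) mod 360) − 180 = 120.7°.
Going east by 120.7° from +105.5° passes through 180° before reaching -133.8°.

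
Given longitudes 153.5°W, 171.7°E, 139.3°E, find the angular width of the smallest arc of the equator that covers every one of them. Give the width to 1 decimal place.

67.2°

Sort the longitudes: -153.5°, +139.3°, +171.7°.
Eastward gaps between consecutive values (wrapping around): 292.8°, 32.4°, 34.8°.
Largest gap = 292.8° ⇒ minimal covering band is its complement: 360° − 292.8° = 67.2°.
Band runs from +139.3° eastward to -153.5°, crossing the antimeridian.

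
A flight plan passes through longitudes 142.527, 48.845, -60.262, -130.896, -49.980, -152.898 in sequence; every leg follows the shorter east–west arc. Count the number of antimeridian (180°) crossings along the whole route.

0

Leg 1: +142.527° → +48.845°, shortest Δλ = -93.682° (west) — does not cross 180°.
Leg 2: +48.845° → -60.262°, shortest Δλ = -109.107° (west) — does not cross 180°.
Leg 3: -60.262° → -130.896°, shortest Δλ = -70.634° (west) — does not cross 180°.
Leg 4: -130.896° → -49.980°, shortest Δλ = 80.916° (east) — does not cross 180°.
Leg 5: -49.980° → -152.898°, shortest Δλ = -102.918° (west) — does not cross 180°.
Total crossings: 0.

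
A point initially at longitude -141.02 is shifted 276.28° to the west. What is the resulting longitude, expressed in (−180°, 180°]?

Start at -141.02°; shift −276.28° → -417.30°.
-417.30° lies outside (−180°, 180°]; add 360° → -57.30°.

-57.30°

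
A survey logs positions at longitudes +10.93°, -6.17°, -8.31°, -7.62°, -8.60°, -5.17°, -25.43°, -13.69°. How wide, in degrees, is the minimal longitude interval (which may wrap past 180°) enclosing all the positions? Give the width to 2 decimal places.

Sort the longitudes: -25.43°, -13.69°, -8.60°, -8.31°, -7.62°, -6.17°, -5.17°, +10.93°.
Eastward gaps between consecutive values (wrapping around): 11.74°, 5.09°, 0.29°, 0.69°, 1.45°, 1.00°, 16.10°, 323.64°.
Largest gap = 323.64° ⇒ minimal covering band is its complement: 360° − 323.64° = 36.36°.
Band runs from -25.43° eastward to +10.93°.

36.36°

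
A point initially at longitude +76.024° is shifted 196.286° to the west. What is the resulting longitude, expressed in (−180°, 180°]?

-120.262°

Start at +76.024°; shift −196.286° → -120.262°.
-120.262° already lies in (−180°, 180°].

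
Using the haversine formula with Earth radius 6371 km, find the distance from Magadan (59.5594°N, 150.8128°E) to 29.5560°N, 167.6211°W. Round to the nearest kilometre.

Δλ = -167.6211 − 150.8128 = -318.4339°; wrapped into (−180°, 180°]: 41.5661°.
Δφ = 29.5560 − 59.5594 = -30.0034°.
a = sin²(Δφ/2) + cos φ₁ · cos φ₂ · sin²(Δλ/2) = 0.122490.
c = 2·atan2(√a, √(1−a)) = 0.71511 rad → d = 6371·c ≈ 4555.99 km.

4556 km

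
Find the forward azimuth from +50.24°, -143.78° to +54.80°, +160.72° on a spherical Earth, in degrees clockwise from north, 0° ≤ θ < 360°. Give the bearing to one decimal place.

Δλ = 160.72 − -143.78 = 304.50°; wrapped into (−180°, 180°]: -55.50°.
θ = atan2( sin Δλ · cos φ₂ , cos φ₁ · sin φ₂ − sin φ₁ · cos φ₂ · cos Δλ )
  = atan2(-0.47505, 0.27164) = -60.239° → normalised to [0°, 360°): 299.761°.

299.8°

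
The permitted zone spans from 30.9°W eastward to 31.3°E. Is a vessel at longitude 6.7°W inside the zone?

Yes

Band width going east from -30.9° to +31.3°: ((31.3 − -30.9) mod 360) = 62.2°.
Offset of -6.7° east of the west edge: ((-6.7 − -30.9) mod 360) = 24.2°.
24.2° ≤ 62.2° ⇒ inside.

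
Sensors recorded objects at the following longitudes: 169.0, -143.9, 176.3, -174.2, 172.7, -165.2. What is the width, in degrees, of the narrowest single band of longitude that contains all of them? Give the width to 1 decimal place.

47.1°

Sort the longitudes: -174.2°, -165.2°, -143.9°, +169.0°, +172.7°, +176.3°.
Eastward gaps between consecutive values (wrapping around): 9.0°, 21.3°, 312.9°, 3.7°, 3.6°, 9.5°.
Largest gap = 312.9° ⇒ minimal covering band is its complement: 360° − 312.9° = 47.1°.
Band runs from +169.0° eastward to -143.9°, crossing the antimeridian.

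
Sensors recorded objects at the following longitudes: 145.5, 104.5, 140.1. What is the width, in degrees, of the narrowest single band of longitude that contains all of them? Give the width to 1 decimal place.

Sort the longitudes: +104.5°, +140.1°, +145.5°.
Eastward gaps between consecutive values (wrapping around): 35.6°, 5.4°, 319.0°.
Largest gap = 319.0° ⇒ minimal covering band is its complement: 360° − 319.0° = 41.0°.
Band runs from +104.5° eastward to +145.5°.

41.0°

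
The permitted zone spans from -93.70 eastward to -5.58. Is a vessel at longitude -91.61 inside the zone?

Band width going east from -93.70° to -5.58°: ((-5.58 − -93.70) mod 360) = 88.12°.
Offset of -91.61° east of the west edge: ((-91.61 − -93.70) mod 360) = 2.09°.
2.09° ≤ 88.12° ⇒ inside.

Yes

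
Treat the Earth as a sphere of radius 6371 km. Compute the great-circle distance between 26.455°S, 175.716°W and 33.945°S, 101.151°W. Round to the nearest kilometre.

7059 km

Δλ = -101.151 − -175.716 = 74.565°.
Δφ = -33.945 − -26.455 = -7.490°.
a = sin²(Δφ/2) + cos φ₁ · cos φ₂ · sin²(Δλ/2) = 0.276785.
c = 2·atan2(√a, √(1−a)) = 1.10802 rad → d = 6371·c ≈ 7059.22 km.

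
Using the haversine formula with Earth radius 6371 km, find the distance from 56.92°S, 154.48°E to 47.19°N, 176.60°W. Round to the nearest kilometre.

11882 km

Δλ = -176.60 − 154.48 = -331.08°; wrapped into (−180°, 180°]: 28.92°.
Δφ = 47.19 − -56.92 = 104.11°.
a = sin²(Δφ/2) + cos φ₁ · cos φ₂ · sin²(Δλ/2) = 0.645020.
c = 2·atan2(√a, √(1−a)) = 1.86506 rad → d = 6371·c ≈ 11882.32 km.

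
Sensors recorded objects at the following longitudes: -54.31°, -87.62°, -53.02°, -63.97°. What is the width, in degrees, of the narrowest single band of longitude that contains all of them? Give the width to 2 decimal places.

34.60°

Sort the longitudes: -87.62°, -63.97°, -54.31°, -53.02°.
Eastward gaps between consecutive values (wrapping around): 23.65°, 9.66°, 1.29°, 325.40°.
Largest gap = 325.40° ⇒ minimal covering band is its complement: 360° − 325.40° = 34.60°.
Band runs from -87.62° eastward to -53.02°.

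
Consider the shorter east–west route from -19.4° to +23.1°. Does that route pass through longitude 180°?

No

Signed shortest Δλ = ((23.1 − -19.4 + 180) mod 360) − 180 = 42.5°.
Going east by 42.5° from -19.4° reaches +23.1° without touching 180°.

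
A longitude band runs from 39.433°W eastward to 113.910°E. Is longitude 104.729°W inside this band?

No

Band width going east from -39.433° to +113.910°: ((113.910 − -39.433) mod 360) = 153.343°.
Offset of -104.729° east of the west edge: ((-104.729 − -39.433) mod 360) = 294.704°.
294.704° > 153.343° ⇒ outside.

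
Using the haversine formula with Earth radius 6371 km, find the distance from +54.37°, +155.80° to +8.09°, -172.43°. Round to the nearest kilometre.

Δλ = -172.43 − 155.80 = -328.23°; wrapped into (−180°, 180°]: 31.77°.
Δφ = 8.09 − 54.37 = -46.28°.
a = sin²(Δφ/2) + cos φ₁ · cos φ₂ · sin²(Δλ/2) = 0.197640.
c = 2·atan2(√a, √(1−a)) = 0.92138 rad → d = 6371·c ≈ 5870.13 km.

5870 km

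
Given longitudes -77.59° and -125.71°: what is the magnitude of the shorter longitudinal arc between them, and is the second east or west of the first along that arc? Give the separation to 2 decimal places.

48.12° west

Raw difference: -125.71 − -77.59 = -48.12°.
Normalise into (−180°, 180°]: -48.12° stays -48.12°.
Negative ⇒ the second point lies to the west; separation 48.12°.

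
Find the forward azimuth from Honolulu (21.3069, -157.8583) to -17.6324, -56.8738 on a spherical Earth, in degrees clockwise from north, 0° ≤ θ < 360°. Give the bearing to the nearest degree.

Δλ = -56.8738 − -157.8583 = 100.9845°.
θ = atan2( sin Δλ · cos φ₂ , cos φ₁ · sin φ₂ − sin φ₁ · cos φ₂ · cos Δλ )
  = atan2(0.93556, -0.21622) = 103.013° → normalised to [0°, 360°): 103.013°.

103°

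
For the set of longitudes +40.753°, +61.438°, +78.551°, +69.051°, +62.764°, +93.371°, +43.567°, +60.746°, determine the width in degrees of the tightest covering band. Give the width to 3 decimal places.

52.618°

Sort the longitudes: +40.753°, +43.567°, +60.746°, +61.438°, +62.764°, +69.051°, +78.551°, +93.371°.
Eastward gaps between consecutive values (wrapping around): 2.814°, 17.179°, 0.692°, 1.326°, 6.287°, 9.500°, 14.820°, 307.382°.
Largest gap = 307.382° ⇒ minimal covering band is its complement: 360° − 307.382° = 52.618°.
Band runs from +40.753° eastward to +93.371°.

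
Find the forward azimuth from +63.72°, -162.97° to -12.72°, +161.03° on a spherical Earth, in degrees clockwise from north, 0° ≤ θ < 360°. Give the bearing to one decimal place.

215.5°

Δλ = 161.03 − -162.97 = 324.00°; wrapped into (−180°, 180°]: -36.00°.
θ = atan2( sin Δλ · cos φ₂ , cos φ₁ · sin φ₂ − sin φ₁ · cos φ₂ · cos Δλ )
  = atan2(-0.57336, -0.80508) = -144.543° → normalised to [0°, 360°): 215.457°.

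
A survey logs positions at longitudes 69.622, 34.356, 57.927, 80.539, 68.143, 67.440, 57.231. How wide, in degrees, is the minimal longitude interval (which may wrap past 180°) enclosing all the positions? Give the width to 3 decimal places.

46.183°

Sort the longitudes: +34.356°, +57.231°, +57.927°, +67.440°, +68.143°, +69.622°, +80.539°.
Eastward gaps between consecutive values (wrapping around): 22.875°, 0.696°, 9.513°, 0.703°, 1.479°, 10.917°, 313.817°.
Largest gap = 313.817° ⇒ minimal covering band is its complement: 360° − 313.817° = 46.183°.
Band runs from +34.356° eastward to +80.539°.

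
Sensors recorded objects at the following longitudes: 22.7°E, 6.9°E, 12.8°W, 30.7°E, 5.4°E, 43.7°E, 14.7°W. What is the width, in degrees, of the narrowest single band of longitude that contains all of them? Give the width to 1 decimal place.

58.4°

Sort the longitudes: -14.7°, -12.8°, +5.4°, +6.9°, +22.7°, +30.7°, +43.7°.
Eastward gaps between consecutive values (wrapping around): 1.9°, 18.2°, 1.5°, 15.8°, 8.0°, 13.0°, 301.6°.
Largest gap = 301.6° ⇒ minimal covering band is its complement: 360° − 301.6° = 58.4°.
Band runs from -14.7° eastward to +43.7°.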